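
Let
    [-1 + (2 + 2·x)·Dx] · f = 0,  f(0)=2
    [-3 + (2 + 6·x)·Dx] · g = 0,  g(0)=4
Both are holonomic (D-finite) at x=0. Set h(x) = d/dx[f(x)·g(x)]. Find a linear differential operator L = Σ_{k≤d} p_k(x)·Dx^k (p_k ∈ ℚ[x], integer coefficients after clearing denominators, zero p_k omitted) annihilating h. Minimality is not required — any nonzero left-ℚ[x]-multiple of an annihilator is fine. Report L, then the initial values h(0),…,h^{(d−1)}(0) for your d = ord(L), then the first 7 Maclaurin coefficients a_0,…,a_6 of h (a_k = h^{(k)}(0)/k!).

f: a_k = 2, 1, -1/4, 1/8, -5/64, 7/128, -21/512, …
g: a_k = 4, 6, -9/2, 27/4, -405/32, 1701/64, -15309/256, …
h₀=f·g: eliminate ⇒ L₀, order ≤ 1·1.
h₀' ⇒ L via d/dx closure of L₀.
L = -1 + (-2 - 11·x - 18·x^2 - 9·x^3)·Dx  (order 1).
h: a_k = 16, -8, 24, -68, 190, -531, 1491, …
ICs: h(0) = 16.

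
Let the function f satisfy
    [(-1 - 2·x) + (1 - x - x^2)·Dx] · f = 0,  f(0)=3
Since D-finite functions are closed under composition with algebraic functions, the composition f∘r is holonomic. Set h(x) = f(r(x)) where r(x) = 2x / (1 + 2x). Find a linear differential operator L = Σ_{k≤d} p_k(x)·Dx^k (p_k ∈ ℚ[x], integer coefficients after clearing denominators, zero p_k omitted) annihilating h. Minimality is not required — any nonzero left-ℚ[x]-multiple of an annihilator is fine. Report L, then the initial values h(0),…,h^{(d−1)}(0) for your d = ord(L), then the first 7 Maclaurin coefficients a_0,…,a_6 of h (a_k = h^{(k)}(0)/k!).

f: a_k = 3, 3, 6, 9, 15, 24, 39, …
f∘r: x↦r, Dx↦Dx/r' in L_f ⇒ L₀.
L = (2 + 12·x) + (-1 - 4·x + 8·x^3)·Dx  (order 1).
h: a_k = 3, 6, 12, 0, 48, -96, 384, …
ICs: h(0) = 3.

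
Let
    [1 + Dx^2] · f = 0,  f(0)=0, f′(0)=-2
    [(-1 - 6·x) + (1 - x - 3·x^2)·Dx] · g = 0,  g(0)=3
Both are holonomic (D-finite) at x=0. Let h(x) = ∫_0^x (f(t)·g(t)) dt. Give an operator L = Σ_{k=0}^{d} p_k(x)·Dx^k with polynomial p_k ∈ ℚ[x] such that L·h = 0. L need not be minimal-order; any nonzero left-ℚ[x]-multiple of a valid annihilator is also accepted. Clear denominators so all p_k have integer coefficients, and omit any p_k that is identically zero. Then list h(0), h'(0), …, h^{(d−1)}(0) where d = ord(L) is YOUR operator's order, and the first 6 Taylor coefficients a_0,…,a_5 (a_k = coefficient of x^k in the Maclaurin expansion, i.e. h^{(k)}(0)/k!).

f: a_k = 0, -2, 0, 1/3, 0, -1/60, …
g: a_k = 3, 3, 12, 21, 57, 120, …
h₀=f·g: eliminate ⇒ L₀, order ≤ 2·1.
Integrate: L := L₀·Dx.
L = (5 + x + 3·x^2)·Dx + (2 + 12·x)·Dx^2 + (-1 + x + 3·x^2)·Dx^3  (order 3).
h: a_k = 0, 0, -3, -2, -23/4, -41/5, …
ICs: h(0) = 0, h′(0) = 0, h′′(0) = -6.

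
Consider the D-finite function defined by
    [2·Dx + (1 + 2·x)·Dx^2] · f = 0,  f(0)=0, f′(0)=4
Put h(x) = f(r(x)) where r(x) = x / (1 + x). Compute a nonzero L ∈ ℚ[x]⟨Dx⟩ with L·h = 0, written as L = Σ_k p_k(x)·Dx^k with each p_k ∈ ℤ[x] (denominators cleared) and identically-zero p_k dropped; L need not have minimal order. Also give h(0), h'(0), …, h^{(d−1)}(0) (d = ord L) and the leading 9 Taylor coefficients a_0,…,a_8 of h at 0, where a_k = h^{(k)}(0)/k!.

f: a_k = 0, 4, -4, 16/3, -8, 64/5, -64/3, 256/7, -64, …
h₀=f(r): pull back L_f along r ⇒ L₀.
L = (4 + 6·x)·Dx + (1 + 4·x + 3·x^2)·Dx^2  (order 2).
h: a_k = 0, 4, -8, 52/3, -40, 484/5, -728/3, 4372/7, -1640, …
ICs: h(0) = 0, h′(0) = 4.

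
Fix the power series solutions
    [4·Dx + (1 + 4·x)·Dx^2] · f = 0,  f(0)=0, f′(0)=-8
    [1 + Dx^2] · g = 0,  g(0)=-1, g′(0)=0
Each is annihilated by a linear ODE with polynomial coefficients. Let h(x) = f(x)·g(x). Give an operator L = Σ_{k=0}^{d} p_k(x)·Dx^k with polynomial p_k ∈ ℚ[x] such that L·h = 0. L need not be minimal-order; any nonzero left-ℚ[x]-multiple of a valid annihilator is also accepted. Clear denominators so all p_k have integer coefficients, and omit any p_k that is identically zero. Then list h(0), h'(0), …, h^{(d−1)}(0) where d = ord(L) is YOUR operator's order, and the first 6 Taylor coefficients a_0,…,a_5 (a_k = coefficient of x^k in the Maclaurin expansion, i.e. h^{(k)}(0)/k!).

f: a_k = 0, -8, 16, -128/3, 128, -2048/5, …
g: a_k = -1, 0, 1/2, 0, -1/24, 0, …
Sym-product of L_f,L_g gives L₀ (≤ ord 4).
L = (-147 - 144·x - 224·x^2 + 256·x^3 + 256·x^4) + (-56 - 160·x + 384·x^2 + 512·x^3)·Dx + (-150 - 160·x - 192·x^2 + 512·x^3 + 512·x^4)·Dx^2 + (-56 - 160·x + 384·x^2 + 512·x^3)·Dx^3 + (-3 - 16·x + 32·x^2 + 256·x^3 + 256·x^4)·Dx^4  (order 4).
h: a_k = 0, 8, -16, 116/3, -120, 1943/5, …
ICs: h(0) = 0, h′(0) = 8, h′′(0) = -32, h′′′(0) = 232.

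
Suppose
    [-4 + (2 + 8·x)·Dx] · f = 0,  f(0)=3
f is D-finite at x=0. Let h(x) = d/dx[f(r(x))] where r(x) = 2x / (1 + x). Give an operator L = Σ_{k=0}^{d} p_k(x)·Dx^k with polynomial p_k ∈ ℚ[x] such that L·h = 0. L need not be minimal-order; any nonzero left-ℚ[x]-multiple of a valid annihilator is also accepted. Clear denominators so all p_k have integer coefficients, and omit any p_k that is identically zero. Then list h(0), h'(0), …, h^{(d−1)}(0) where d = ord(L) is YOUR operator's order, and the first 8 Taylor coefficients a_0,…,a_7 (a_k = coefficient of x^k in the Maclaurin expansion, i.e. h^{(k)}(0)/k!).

f: a_k = 3, 6, -6, 12, -30, 84, -252, 792, …
L₀ from L_f via x↦r, Dx↦r'^{-1}Dx.
h=h₀': d/dx-closure on L₀ ⇒ L.
L = (-6 - 18·x) + (-1 - 10·x - 9·x^2)·Dx  (order 1).
h: a_k = 12, -72, 468, -3408, 26460, -212760, 1747620, -14562720, …
ICs: h(0) = 12.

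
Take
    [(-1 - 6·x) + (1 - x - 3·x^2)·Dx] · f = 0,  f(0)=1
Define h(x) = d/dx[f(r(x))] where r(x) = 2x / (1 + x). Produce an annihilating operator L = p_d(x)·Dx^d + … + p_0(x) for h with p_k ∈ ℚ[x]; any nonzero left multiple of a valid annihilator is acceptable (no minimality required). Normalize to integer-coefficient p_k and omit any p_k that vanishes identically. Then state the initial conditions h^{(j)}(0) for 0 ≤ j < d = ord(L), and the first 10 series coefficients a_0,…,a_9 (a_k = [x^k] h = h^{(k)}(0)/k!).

f: a_k = 1, 1, 4, 7, 19, 40, 97, 217, 508, 1159, …
Change of var in L_f (x↦r) gives L₀.
Differentiate: ansatz ord ≤ ord L₀ ⇒ L.
L = (14 + 78·x + 546·x^2 + 338·x^3) + (-1 - 14·x + 182·x^3 + 169·x^4)·Dx  (order 1).
h: a_k = 2, 28, 78, 728, 1690, 14196, 30758, 246064, 514098, 3998540, …
ICs: h(0) = 2.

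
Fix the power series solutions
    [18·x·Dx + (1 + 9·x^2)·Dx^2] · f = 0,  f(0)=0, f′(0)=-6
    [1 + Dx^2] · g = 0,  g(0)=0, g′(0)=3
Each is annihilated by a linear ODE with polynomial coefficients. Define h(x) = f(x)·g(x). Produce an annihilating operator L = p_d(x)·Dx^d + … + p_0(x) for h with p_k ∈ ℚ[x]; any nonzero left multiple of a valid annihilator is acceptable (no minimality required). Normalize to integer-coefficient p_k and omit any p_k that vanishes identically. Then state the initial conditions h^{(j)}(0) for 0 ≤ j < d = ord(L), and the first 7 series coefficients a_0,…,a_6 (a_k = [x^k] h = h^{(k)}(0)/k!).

f: a_k = 0, -6, 0, 18, 0, -486/5, 0, …
g: a_k = 0, 3, 0, -1/2, 0, 1/40, 0, …
Sym-product of L_f,L_g gives L₀ (≤ ord 4).
L = (370 + 9594·x^2 + 4131·x^4 + 2916·x^6 + 6561·x^8) + (684·x + 6804·x^3 + 8748·x^5 + 26244·x^7)·Dx + (380 + 9792·x^2 + 5346·x^4 + 5832·x^6 + 13122·x^8)·Dx^2 + (684·x + 6804·x^3 + 8748·x^5 + 26244·x^7)·Dx^3 + (10 + 198·x^2 + 1215·x^4 + 2916·x^6 + 6561·x^8)·Dx^4  (order 4).
h: a_k = 0, 0, -18, 0, 57, 0, -1203/4, …
ICs: h(0) = 0, h′(0) = 0, h′′(0) = -36, h′′′(0) = 0.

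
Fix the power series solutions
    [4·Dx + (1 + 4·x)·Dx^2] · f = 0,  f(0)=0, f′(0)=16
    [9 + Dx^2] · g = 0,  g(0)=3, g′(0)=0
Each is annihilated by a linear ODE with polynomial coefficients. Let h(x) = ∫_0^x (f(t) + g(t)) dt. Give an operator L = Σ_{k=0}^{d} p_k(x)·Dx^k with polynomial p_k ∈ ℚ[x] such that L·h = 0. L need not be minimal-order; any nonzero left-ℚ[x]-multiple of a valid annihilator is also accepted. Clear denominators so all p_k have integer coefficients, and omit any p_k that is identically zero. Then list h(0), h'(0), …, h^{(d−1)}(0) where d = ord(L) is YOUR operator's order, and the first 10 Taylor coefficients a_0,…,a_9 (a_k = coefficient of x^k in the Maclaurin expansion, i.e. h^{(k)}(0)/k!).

f: a_k = 0, 16, -32, 256/3, -256, 4096/5, -8192/3, 65536/7, -32768, 1048576/9, …
g: a_k = 3, 0, -27/2, 0, 81/8, 0, -243/80, 0, 2187/4480, 0, …
f+g: L₀ = lclm(L_f,L_g), ord ≤ 2+2.
∫: right-multiply L₀ by Dx.
L = (3780 + 2592·x + 5184·x^2)·Dx^2 + (369 + 2124·x + 3888·x^2 + 5184·x^3)·Dx^3 + (420 + 288·x + 576·x^2)·Dx^4 + (41 + 236·x + 432·x^2 + 576·x^3)·Dx^5  (order 5).
h: a_k = 0, 3, 8, -91/6, 64/3, -1967/40, 2048/15, -93727/240, 8192/7, -146798453/40320, …
ICs: h(0) = 0, h′(0) = 3, h′′(0) = 16, h′′′(0) = -91, h′′′′(0) = 512.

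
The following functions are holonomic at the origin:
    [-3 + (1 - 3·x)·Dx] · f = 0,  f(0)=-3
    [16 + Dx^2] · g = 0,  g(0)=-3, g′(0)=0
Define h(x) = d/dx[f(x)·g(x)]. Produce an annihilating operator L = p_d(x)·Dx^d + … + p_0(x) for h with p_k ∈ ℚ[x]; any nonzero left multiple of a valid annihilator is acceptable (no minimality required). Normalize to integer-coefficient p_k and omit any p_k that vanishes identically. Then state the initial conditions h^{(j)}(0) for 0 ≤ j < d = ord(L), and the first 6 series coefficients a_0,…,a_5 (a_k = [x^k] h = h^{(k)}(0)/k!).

L = (-2 - 96·x + 144·x^2) + (-6 + 18·x)·Dx + (1 - 6·x + 9·x^2)·Dx^2  (order 2).
h: a_k = 27, 18, 81, 708, 2655, 46254/5, …
ICs: h(0) = 27, h′(0) = 18.

f: a_k = -3, -9, -27, -81, -243, -729, …
g: a_k = -3, 0, 24, 0, -32, 0, …
L₀ := L_f ⊗_s L_g (sym. prod.), ord ≤ 2.
Differentiate: ansatz ord ≤ ord L₀ ⇒ L.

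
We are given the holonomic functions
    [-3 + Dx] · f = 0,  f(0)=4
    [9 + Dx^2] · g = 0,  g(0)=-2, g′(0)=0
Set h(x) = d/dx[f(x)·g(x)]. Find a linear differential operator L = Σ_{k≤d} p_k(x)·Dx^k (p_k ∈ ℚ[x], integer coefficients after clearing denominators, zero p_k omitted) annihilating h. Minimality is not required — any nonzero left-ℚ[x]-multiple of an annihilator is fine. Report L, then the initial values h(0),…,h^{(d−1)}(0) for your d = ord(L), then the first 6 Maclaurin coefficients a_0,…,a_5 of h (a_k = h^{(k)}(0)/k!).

L = 18 - 6·Dx + Dx^2  (order 2).
h: a_k = -24, 0, 216, 432, 324, 0, …
ICs: h(0) = -24, h′(0) = 0.

f: a_k = 4, 12, 18, 18, 27/2, 81/10, …
g: a_k = -2, 0, 9, 0, -27/4, 0, …
Sym-product of L_f,L_g gives L₀ (≤ ord 2).
h=h₀': d/dx-closure on L₀ ⇒ L.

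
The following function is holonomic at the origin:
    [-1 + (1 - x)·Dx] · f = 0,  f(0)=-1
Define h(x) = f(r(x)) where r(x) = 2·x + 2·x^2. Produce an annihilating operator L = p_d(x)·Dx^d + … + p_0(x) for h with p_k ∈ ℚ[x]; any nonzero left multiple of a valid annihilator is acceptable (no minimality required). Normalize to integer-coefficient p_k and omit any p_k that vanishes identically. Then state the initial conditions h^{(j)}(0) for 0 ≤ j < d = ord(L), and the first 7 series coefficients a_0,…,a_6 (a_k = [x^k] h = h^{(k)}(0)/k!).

f: a_k = -1, -1, -1, -1, -1, -1, -1, …
Substitute x→r, Dx→(1/r')Dx; clear ⇒ L₀.
L = (2 + 4·x) + (-1 + 2·x + 2·x^2)·Dx  (order 1).
h: a_k = -1, -2, -6, -16, -44, -120, -328, …
ICs: h(0) = -1.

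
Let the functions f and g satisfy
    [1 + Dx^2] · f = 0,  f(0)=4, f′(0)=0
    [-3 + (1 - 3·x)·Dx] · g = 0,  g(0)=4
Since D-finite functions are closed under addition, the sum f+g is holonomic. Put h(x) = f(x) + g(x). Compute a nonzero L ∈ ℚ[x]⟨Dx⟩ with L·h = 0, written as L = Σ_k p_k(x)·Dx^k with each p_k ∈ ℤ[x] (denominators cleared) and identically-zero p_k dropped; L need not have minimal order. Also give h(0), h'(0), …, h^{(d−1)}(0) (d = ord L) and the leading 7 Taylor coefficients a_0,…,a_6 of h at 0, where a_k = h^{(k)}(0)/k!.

L = (-165 + 18·x - 27·x^2) + (19 - 63·x + 27·x^2 - 27·x^3)·Dx + (-165 + 18·x - 27·x^2)·Dx^2 + (19 - 63·x + 27·x^2 - 27·x^3)·Dx^3  (order 3).
h: a_k = 8, 12, 34, 108, 1945/6, 972, 524879/180, …
ICs: h(0) = 8, h′(0) = 12, h′′(0) = 68.

f: a_k = 4, 0, -2, 0, 1/6, 0, -1/180, …
g: a_k = 4, 12, 36, 108, 324, 972, 2916, …
L₀ := lclm(L_f,L_g); ord L₀ ≤ 2+1.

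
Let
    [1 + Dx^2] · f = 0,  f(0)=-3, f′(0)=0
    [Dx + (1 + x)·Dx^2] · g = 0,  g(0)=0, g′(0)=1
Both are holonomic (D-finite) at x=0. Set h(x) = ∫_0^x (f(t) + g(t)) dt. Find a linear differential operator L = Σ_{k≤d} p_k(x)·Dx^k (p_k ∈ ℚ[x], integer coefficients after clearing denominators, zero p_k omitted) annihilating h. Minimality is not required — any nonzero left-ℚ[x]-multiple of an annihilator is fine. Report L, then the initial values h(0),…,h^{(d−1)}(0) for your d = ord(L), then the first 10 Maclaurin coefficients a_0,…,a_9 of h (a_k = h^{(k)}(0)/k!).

L = (7 + 2·x + x^2)·Dx^2 + (3 + 5·x + 3·x^2 + x^3)·Dx^3 + (7 + 2·x + x^2)·Dx^4 + (3 + 5·x + 3·x^2 + x^3)·Dx^5  (order 5).
h: a_k = 0, -3, 1/2, 1/3, 1/12, -3/40, 1/30, -13/560, 1/56, -1681/120960, …
ICs: h(0) = 0, h′(0) = -3, h′′(0) = 1, h′′′(0) = 2, h′′′′(0) = 2.

f: a_k = -3, 0, 3/2, 0, -1/8, 0, 1/240, 0, -1/13440, 0, …
g: a_k = 0, 1, -1/2, 1/3, -1/4, 1/5, -1/6, 1/7, -1/8, 1/9, …
L₀ := lclm(L_f,L_g); ord L₀ ≤ 2+2.
h=∫₀ˣh₀: take L = L₀·Dx.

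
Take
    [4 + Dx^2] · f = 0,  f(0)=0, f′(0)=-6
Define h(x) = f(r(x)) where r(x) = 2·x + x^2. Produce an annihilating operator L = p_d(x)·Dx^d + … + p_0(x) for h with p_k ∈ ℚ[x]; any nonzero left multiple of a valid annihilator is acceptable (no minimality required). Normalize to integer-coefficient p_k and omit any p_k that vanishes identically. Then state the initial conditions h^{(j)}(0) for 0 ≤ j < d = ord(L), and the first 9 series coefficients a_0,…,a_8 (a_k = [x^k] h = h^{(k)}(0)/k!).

f: a_k = 0, -6, 0, 4, 0, -4/5, 0, 8/105, 0, …
Change of var in L_f (x↦r) gives L₀.
L = (16 + 48·x + 48·x^2 + 16·x^3) - Dx + (1 + x)·Dx^2  (order 2).
h: a_k = 0, -12, -6, 32, 48, -8/5, -60, -5696/105, 32/15, …
ICs: h(0) = 0, h′(0) = -12.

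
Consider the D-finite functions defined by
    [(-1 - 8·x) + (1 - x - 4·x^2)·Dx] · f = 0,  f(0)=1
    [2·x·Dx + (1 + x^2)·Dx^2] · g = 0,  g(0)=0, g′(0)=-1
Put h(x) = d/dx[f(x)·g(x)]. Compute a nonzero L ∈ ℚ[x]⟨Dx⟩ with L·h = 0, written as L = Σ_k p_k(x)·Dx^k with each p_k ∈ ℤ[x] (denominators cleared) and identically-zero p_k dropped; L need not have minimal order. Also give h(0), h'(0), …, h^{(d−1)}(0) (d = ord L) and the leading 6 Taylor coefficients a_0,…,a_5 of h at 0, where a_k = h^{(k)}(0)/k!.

L = (86 + 318·x^2 + 96·x^3 + 576·x^4) + (13 + 106·x + 57·x^2 + 334·x^3 + 96·x^4 + 384·x^5)·Dx + (-4 + 3·x + x^2 + 19·x^3 + 53·x^4 + 16·x^5 + 48·x^6)·Dx^2  (order 2).
h: a_k = -1, -2, -14, -104/3, -413/3, -1866/5, …
ICs: h(0) = -1, h′(0) = -2.

f: a_k = 1, 1, 5, 9, 29, 65, …
g: a_k = 0, -1, 0, 1/3, 0, -1/5, …
f·g: L₀ = L_f ⊗_s L_g, ord ≤ 1·2.
h=h₀': d/dx-closure on L₀ ⇒ L.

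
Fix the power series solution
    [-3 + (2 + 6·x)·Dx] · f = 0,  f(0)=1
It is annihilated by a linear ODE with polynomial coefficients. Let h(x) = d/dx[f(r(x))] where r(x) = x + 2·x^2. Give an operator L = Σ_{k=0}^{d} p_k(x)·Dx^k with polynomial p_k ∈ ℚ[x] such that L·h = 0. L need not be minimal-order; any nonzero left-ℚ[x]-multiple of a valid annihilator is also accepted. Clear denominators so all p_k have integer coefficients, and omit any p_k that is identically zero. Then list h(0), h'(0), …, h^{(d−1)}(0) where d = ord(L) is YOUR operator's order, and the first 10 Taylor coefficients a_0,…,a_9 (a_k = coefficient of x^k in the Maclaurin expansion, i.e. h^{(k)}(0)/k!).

f: a_k = 1, 3/2, -9/8, 27/16, -405/128, 1701/256, -15309/1024, 72171/2048, -2814669/32768, 14073345/65536, …
L₀ from L_f via x↦r, Dx↦r'^{-1}Dx.
Derive L from L₀ (diff closure).
L = 5 + (-2 - 14·x - 36·x^2 - 48·x^3)·Dx  (order 1).
h: a_k = 3/2, 15/4, -135/16, 315/32, 2025/256, -33615/512, 292005/2048, -282285/4096, -35352855/65536, 247756725/131072, …
ICs: h(0) = 3/2.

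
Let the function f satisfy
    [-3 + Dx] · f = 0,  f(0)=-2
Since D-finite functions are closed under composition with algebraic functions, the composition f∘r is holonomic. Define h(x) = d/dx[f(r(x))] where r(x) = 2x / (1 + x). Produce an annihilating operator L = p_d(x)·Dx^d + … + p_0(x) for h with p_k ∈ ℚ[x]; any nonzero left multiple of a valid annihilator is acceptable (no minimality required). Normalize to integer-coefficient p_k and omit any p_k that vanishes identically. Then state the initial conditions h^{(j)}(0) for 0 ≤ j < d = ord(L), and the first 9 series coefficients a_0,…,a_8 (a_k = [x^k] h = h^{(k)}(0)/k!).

f: a_k = -2, -6, -9, -9, -27/4, -81/20, -81/40, -243/280, -729/2240, …
Change of var in L_f (x↦r) gives L₀.
Differentiate: ansatz ord ≤ ord L₀ ⇒ L.
L = (4 - 2·x) + (-1 - 2·x - x^2)·Dx  (order 1).
h: a_k = -12, -48, -36, 48, 12, -288/5, 228/5, 192/35, -1836/35, …
ICs: h(0) = -12.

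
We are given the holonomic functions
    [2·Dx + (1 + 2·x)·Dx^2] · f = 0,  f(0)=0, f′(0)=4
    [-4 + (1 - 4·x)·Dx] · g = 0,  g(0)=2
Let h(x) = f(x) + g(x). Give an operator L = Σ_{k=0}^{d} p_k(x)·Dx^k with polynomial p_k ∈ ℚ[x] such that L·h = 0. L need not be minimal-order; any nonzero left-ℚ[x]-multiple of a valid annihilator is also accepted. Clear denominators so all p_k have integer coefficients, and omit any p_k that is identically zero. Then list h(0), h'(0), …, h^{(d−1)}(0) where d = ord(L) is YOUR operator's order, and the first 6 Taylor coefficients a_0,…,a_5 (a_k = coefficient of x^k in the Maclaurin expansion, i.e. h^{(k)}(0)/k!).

L = (-128 - 64·x)·Dx + (-44 - 224·x - 128·x^2)·Dx^2 + (5 - 6·x - 48·x^2 - 32·x^3)·Dx^3  (order 3).
h: a_k = 2, 12, 28, 400/3, 504, 10304/5, …
ICs: h(0) = 2, h′(0) = 12, h′′(0) = 56.

f: a_k = 0, 4, -4, 16/3, -8, 64/5, …
g: a_k = 2, 8, 32, 128, 512, 2048, …
Sum ⇒ L₀ = lclm(L_f,L_g) in ℚ(x)⟨Dx⟩.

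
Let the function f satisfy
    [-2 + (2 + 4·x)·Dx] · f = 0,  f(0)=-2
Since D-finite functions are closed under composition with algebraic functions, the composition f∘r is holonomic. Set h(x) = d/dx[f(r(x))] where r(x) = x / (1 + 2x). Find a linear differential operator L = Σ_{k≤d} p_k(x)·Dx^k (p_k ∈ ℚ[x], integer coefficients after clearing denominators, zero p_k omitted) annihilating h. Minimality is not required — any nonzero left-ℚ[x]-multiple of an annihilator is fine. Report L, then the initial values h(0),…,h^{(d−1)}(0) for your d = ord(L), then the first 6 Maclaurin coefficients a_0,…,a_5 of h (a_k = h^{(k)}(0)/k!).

L = (-5 - 16·x) + (-1 - 6·x - 8·x^2)·Dx  (order 1).
h: a_k = -2, 10, -39, 141, -1995/4, 7059/4, …
ICs: h(0) = -2.

f: a_k = -2, -2, 1, -1, 5/4, -7/4, …
h₀=f(r): pull back L_f along r ⇒ L₀.
h=h₀': d/dx-closure on L₀ ⇒ L.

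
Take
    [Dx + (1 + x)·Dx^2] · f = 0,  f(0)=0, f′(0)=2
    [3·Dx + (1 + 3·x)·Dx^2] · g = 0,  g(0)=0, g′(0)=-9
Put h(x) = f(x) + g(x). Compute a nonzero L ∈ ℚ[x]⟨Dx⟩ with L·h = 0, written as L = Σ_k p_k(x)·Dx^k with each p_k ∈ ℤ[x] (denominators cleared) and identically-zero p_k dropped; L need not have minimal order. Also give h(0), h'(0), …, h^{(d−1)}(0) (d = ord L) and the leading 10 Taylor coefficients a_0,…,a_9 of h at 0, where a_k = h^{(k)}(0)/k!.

L = 6·Dx + (8 + 12·x)·Dx^2 + (1 + 4·x + 3·x^2)·Dx^3  (order 3).
h: a_k = 0, -7, 25/2, -79/3, 241/4, -727/5, 2185/6, -937, 19681/8, -59047/9, …
ICs: h(0) = 0, h′(0) = -7, h′′(0) = 25.

f: a_k = 0, 2, -1, 2/3, -1/2, 2/5, -1/3, 2/7, -1/4, 2/9, …
g: a_k = 0, -9, 27/2, -27, 243/4, -729/5, 729/2, -6561/7, 19683/8, -6561, …
f+g: L₀ = lclm(L_f,L_g), ord ≤ 2+2.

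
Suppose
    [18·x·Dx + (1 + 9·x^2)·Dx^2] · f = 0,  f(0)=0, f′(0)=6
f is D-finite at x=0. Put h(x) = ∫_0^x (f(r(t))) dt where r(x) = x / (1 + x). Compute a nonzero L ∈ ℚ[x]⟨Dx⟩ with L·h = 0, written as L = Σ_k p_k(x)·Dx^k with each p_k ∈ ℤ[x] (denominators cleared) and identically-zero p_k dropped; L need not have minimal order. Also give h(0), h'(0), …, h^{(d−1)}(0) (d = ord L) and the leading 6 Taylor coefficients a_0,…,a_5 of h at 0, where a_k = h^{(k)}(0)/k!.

L = (2 + 20·x)·Dx^2 + (1 + 2·x + 10·x^2)·Dx^3  (order 3).
h: a_k = 0, 0, 3, -2, -3, 48/5, …
ICs: h(0) = 0, h′(0) = 0, h′′(0) = 6.

f: a_k = 0, 6, 0, -18, 0, 486/5, …
L₀ from L_f via x↦r, Dx↦r'^{-1}Dx.
Integrate: L := L₀·Dx.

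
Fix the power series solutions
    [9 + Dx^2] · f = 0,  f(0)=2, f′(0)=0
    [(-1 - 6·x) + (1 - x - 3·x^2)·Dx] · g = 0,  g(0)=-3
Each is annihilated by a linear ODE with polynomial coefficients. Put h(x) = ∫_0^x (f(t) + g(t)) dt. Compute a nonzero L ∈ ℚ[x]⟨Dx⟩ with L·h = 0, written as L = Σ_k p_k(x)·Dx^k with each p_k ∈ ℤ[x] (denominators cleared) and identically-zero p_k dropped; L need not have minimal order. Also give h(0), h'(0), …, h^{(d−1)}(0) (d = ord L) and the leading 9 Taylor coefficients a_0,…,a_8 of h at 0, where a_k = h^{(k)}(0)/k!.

L = (-459 - 2916·x - 1539·x^2 - 3888·x^3 - 3645·x^4 - 4374·x^5)·Dx + (153 - 153·x - 378·x^2 + 405·x^3 - 2187·x^5 - 2187·x^6)·Dx^2 + (-51 - 324·x - 171·x^2 - 432·x^3 - 405·x^4 - 486·x^5)·Dx^3 + (17 - 17·x - 42·x^2 + 45·x^3 - 243·x^5 - 243·x^6)·Dx^4  (order 4).
h: a_k = 0, -1, -3/2, -7, -21/4, -201/20, -20, -11721/280, -651/8, …
ICs: h(0) = 0, h′(0) = -1, h′′(0) = -3, h′′′(0) = -42.

f: a_k = 2, 0, -9, 0, 27/4, 0, -81/40, 0, 729/2240, …
g: a_k = -3, -3, -12, -21, -57, -120, -291, -651, -1524, …
Weyl lclm of L_f,L_g ⇒ L₀ (ord ≤ 3).
h=∫₀ˣh₀: take L = L₀·Dx.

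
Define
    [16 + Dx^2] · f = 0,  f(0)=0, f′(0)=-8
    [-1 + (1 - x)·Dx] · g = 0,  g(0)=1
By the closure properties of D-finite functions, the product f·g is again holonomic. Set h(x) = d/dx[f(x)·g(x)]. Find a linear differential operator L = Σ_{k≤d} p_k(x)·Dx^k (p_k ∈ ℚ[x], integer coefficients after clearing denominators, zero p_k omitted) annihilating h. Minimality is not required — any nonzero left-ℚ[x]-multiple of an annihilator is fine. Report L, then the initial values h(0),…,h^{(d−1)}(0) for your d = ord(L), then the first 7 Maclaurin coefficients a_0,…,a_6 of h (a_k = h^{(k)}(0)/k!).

f: a_k = 0, -8, 0, 64/3, 0, -256/15, 0, …
g: a_k = 1, 1, 1, 1, 1, 1, 1, …
f·g: L₀ = L_f ⊗_s L_g, ord ≤ 2·1.
h₀' ⇒ L via d/dx closure of L₀.
L = (14 - 32·x + 16·x^2) + (-2 + 2·x)·Dx + (1 - 2·x + x^2)·Dx^2  (order 2).
h: a_k = -8, -16, 40, 160/3, -56/3, -112/5, 872/45, …
ICs: h(0) = -8, h′(0) = -16.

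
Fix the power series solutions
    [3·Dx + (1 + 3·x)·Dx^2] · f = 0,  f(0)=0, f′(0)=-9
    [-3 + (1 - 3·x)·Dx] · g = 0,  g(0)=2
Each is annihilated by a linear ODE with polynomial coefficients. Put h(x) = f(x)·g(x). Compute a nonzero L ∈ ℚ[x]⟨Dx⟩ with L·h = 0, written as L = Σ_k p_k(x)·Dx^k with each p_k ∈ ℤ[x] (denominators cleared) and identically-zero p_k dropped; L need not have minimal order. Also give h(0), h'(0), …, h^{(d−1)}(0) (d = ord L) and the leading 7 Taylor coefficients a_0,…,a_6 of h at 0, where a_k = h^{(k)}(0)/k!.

L = 9 + (3 + 27·x)·Dx + (-1 + 9·x^2)·Dx^2  (order 2).
h: a_k = 0, -18, -27, -135, -567/2, -11421/10, -26973/10, …
ICs: h(0) = 0, h′(0) = -18.

f: a_k = 0, -9, 27/2, -27, 243/4, -729/5, 729/2, …
g: a_k = 2, 6, 18, 54, 162, 486, 1458, …
Sym-product of L_f,L_g gives L₀ (≤ ord 2).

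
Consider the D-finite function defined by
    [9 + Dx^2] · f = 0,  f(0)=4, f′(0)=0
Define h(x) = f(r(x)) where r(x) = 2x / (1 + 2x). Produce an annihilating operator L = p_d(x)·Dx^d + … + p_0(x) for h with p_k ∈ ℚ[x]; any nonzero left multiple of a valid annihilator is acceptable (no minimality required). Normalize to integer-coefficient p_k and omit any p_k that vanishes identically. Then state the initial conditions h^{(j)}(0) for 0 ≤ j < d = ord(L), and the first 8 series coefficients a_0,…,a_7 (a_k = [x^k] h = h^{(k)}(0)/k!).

f: a_k = 4, 0, -18, 0, 27/2, 0, -81/20, 0, …
L₀ from L_f via x↦r, Dx↦r'^{-1}Dx.
L = 36 + (4 + 24·x + 48·x^2 + 32·x^3)·Dx + (1 + 8·x + 24·x^2 + 32·x^3 + 16·x^4)·Dx^2  (order 2).
h: a_k = 4, 0, -72, 288, -648, 576, 13104/5, -88128/5, …
ICs: h(0) = 4, h′(0) = 0.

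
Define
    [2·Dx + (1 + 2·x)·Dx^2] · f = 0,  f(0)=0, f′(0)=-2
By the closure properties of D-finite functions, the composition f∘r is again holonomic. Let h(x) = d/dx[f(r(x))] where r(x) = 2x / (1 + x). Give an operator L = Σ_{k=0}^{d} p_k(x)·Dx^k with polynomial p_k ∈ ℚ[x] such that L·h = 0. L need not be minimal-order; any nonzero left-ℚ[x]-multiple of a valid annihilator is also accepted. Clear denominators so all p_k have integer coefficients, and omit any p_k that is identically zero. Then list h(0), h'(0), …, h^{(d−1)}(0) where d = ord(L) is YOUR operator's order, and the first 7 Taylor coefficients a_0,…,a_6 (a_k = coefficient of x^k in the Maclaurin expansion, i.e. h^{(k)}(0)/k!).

L = (6 + 10·x) + (1 + 6·x + 5·x^2)·Dx  (order 1).
h: a_k = -4, 24, -124, 624, -3124, 15624, -78124, …
ICs: h(0) = -4.

f: a_k = 0, -2, 2, -8/3, 4, -32/5, 32/3, …
Substitute x→r, Dx→(1/r')Dx; clear ⇒ L₀.
Derive L from L₀ (diff closure).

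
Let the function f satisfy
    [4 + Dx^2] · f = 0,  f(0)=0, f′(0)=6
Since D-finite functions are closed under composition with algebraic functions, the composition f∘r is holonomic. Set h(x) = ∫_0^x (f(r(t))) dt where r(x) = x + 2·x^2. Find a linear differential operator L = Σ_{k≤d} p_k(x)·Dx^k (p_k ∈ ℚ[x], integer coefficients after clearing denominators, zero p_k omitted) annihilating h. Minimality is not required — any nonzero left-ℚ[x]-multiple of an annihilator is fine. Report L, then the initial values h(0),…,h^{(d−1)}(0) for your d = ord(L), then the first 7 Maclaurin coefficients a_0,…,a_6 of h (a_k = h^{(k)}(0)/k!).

L = (4 + 48·x + 192·x^2 + 256·x^3)·Dx - 4·Dx^2 + (1 + 4·x)·Dx^3  (order 3).
h: a_k = 0, 0, 3, 4, -1, -24/5, -118/15, …
ICs: h(0) = 0, h′(0) = 0, h′′(0) = 6.

f: a_k = 0, 6, 0, -4, 0, 4/5, 0, …
L₀ from L_f via x↦r, Dx↦r'^{-1}Dx.
Integrate: L := L₀·Dx.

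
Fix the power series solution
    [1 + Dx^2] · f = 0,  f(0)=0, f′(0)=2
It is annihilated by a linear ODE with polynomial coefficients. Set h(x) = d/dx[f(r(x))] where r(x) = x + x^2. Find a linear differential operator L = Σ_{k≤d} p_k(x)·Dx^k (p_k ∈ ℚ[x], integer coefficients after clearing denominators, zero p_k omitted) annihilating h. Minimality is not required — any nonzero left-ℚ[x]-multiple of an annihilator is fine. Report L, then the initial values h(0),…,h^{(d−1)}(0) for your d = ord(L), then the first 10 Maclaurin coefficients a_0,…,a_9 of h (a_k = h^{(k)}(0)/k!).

f: a_k = 0, 2, 0, -1/3, 0, 1/60, 0, -1/2520, 0, 1/181440, …
Change of var in L_f (x↦r) gives L₀.
Derive L from L₀ (diff closure).
L = (13 + 8·x + 24·x^2 + 32·x^3 + 16·x^4) + (-6 - 12·x)·Dx + (1 + 4·x + 4·x^2)·Dx^2  (order 2).
h: a_k = 2, 4, -1, -4, -59/12, -3/2, 419/360, 59/45, 13609/20160, 19/672, …
ICs: h(0) = 2, h′(0) = 4.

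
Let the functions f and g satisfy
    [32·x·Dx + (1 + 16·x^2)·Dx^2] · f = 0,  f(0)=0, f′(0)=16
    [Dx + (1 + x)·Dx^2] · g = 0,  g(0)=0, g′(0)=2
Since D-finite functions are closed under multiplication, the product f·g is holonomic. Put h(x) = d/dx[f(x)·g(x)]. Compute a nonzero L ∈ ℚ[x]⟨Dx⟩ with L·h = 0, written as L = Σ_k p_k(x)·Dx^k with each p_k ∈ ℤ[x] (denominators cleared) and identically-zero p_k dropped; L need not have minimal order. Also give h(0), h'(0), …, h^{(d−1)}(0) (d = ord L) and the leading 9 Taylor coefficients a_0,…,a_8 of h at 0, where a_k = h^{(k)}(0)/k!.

f: a_k = 0, 16, 0, -256/3, 0, 4096/5, 0, -65536/7, 0, …
g: a_k = 0, 2, -1, 2/3, -1/2, 2/5, -1/3, 2/7, -1/4, …
h₀=f·g: eliminate ⇒ L₀, order ≤ 2·2.
Differentiate: ansatz ord ≤ ord L₀ ⇒ L.
L = (4224 + 8384·x + 204800·x^2 + 531456·x^3 + 491520·x^4 + 212992·x^5 + 262144·x^7) + (4098 + 28864·x + 258368·x^2 + 1045504·x^3 + 1798144·x^4 + 1523712·x^5 + 573440·x^6 + 786432·x^7 + 917504·x^8)·Dx + (132 + 8644·x + 37632·x^2 + 196032·x^3 + 614400·x^4 + 955392·x^5 + 786432·x^6 + 540672·x^7 + 786432·x^8 + 524288·x^9)·Dx^2 + (65 + 258·x + 2497·x^2 + 8576·x^3 + 30336·x^4 + 76800·x^5 + 118272·x^6 + 98304·x^7 + 98304·x^8 + 131072·x^9 + 65536·x^10)·Dx^3  (order 3).
h: a_k = 0, 64, -48, -640, 1160/3, 142912/15, -82096/15, -145664, 2827796/35, …
ICs: h(0) = 0, h′(0) = 64, h′′(0) = -96.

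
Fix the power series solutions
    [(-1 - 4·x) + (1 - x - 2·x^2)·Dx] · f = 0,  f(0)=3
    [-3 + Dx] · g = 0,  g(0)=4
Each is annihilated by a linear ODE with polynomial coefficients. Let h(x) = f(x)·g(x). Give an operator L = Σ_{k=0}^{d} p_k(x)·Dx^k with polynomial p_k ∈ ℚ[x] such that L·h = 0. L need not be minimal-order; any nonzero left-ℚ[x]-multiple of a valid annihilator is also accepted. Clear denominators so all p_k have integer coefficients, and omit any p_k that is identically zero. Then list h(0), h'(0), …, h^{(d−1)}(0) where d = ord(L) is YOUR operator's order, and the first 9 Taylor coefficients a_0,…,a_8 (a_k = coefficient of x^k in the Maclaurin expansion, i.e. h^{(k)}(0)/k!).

L = (4 + x - 6·x^2) + (-1 + x + 2·x^2)·Dx  (order 1).
h: a_k = 12, 48, 126, 276, 1137/2, 5724/5, 45879/20, 321213/70, 10280043/1120, …
ICs: h(0) = 12.

f: a_k = 3, 3, 9, 15, 33, 63, 129, 255, 513, …
g: a_k = 4, 12, 18, 18, 27/2, 81/10, 81/20, 243/140, 729/1120, …
Sym-product of L_f,L_g gives L₀ (≤ ord 1).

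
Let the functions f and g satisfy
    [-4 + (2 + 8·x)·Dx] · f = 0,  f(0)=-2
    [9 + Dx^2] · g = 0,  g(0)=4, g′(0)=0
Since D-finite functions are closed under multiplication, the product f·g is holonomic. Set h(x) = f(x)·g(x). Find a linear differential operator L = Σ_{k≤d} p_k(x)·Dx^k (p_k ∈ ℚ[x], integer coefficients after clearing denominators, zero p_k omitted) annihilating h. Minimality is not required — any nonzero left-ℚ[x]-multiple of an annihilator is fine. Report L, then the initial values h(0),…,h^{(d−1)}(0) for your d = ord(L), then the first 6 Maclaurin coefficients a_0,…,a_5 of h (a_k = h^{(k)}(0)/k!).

L = (21 + 72·x + 144·x^2) + (-4 - 16·x)·Dx + (1 + 8·x + 16·x^2)·Dx^2  (order 2).
h: a_k = -8, -16, 52, 40, -19, -134, …
ICs: h(0) = -8, h′(0) = -16.

f: a_k = -2, -4, 4, -8, 20, -56, …
g: a_k = 4, 0, -18, 0, 27/2, 0, …
Product ⇒ symmetric product L₀, ord ≤ 2.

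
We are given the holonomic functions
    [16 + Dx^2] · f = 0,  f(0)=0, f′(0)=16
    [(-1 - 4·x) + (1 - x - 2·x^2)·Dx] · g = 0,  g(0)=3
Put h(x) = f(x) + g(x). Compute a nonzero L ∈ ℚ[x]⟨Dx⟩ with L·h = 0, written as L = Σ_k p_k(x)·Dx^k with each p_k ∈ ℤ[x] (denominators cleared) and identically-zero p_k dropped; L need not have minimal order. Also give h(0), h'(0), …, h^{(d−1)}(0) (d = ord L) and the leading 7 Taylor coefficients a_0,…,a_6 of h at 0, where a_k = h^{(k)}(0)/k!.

f: a_k = 0, 16, 0, -128/3, 0, 512/15, 0, …
g: a_k = 3, 3, 9, 15, 33, 63, 129, …
Weyl lclm of L_f,L_g ⇒ L₀ (ord ≤ 3).
L = (-368 - 1408·x + 256·x^2 - 512·x^3 - 2560·x^4 - 2048·x^5) + (176 - 336·x - 384·x^2 + 1024·x^3 + 384·x^4 - 1536·x^5 - 1024·x^6)·Dx + (-23 - 88·x + 16·x^2 - 32·x^3 - 160·x^4 - 128·x^5)·Dx^2 + (11 - 21·x - 24·x^2 + 64·x^3 + 24·x^4 - 96·x^5 - 64·x^6)·Dx^3  (order 3).
h: a_k = 3, 19, 9, -83/3, 33, 1457/15, 129, …
ICs: h(0) = 3, h′(0) = 19, h′′(0) = 18.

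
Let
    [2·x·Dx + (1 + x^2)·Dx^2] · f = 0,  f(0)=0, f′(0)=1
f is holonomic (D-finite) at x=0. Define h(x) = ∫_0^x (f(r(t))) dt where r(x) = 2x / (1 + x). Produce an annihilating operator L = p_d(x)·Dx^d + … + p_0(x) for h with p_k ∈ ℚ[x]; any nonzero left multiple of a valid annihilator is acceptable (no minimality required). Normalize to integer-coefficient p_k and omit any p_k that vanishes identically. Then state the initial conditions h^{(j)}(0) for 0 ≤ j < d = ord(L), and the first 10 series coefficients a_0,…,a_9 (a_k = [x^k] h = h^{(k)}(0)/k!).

f: a_k = 0, 1, 0, -1/3, 0, 1/5, 0, -1/7, 0, 1/9, …
L₀ from L_f via x↦r, Dx↦r'^{-1}Dx.
Integrate: L := L₀·Dx.
L = (2 + 10·x)·Dx^2 + (1 + 2·x + 5·x^2)·Dx^3  (order 3).
h: a_k = 0, 0, 1, -2/3, -1/6, 6/5, -19/15, -22/21, 139/28, -14/3, …
ICs: h(0) = 0, h′(0) = 0, h′′(0) = 2.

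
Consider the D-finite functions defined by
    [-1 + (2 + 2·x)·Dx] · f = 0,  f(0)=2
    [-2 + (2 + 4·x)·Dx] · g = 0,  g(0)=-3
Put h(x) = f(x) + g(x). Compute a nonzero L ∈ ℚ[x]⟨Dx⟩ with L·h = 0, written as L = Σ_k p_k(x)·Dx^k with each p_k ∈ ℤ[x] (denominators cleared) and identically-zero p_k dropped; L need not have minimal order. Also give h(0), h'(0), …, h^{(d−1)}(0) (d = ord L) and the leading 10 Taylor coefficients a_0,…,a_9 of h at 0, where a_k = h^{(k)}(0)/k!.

f: a_k = 2, 1, -1/4, 1/8, -5/64, 7/128, -21/512, 33/1024, -429/16384, 715/32768, …
g: a_k = -3, -3, 3/2, -3/2, 15/8, -21/8, 63/16, -99/16, 1287/128, -2145/128, …
Weyl lclm of L_f,L_g ⇒ L₀ (ord ≤ 2).
L = -1 + (3 + 4·x)·Dx + (2 + 6·x + 4·x^2)·Dx^2  (order 2).
h: a_k = -1, -2, 5/4, -11/8, 115/64, -329/128, 1995/512, -6303/1024, 164307/16384, -548405/32768, …
ICs: h(0) = -1, h′(0) = -2.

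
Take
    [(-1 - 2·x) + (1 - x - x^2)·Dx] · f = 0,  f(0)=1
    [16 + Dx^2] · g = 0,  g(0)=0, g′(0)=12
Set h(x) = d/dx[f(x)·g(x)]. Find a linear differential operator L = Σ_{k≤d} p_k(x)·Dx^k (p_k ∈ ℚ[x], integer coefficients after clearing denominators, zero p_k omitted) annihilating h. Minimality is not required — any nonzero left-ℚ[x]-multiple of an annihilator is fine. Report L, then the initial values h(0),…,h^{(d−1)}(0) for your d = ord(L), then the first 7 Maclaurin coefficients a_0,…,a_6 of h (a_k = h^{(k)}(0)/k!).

L = (54 - 256·x - 128·x^2 + 256·x^3 + 128·x^4) + (-13 - 10·x + 48·x^2 + 32·x^3)·Dx + (7 - 15·x - 7·x^2 + 16·x^3 + 8·x^4)·Dx^2  (order 2).
h: a_k = 12, 24, -24, 16, 108, 768/5, 3932/15, …
ICs: h(0) = 12, h′(0) = 24.

f: a_k = 1, 1, 2, 3, 5, 8, 13, …
g: a_k = 0, 12, 0, -32, 0, 128/5, 0, …
Product ⇒ symmetric product L₀, ord ≤ 2.
Differentiate: ansatz ord ≤ ord L₀ ⇒ L.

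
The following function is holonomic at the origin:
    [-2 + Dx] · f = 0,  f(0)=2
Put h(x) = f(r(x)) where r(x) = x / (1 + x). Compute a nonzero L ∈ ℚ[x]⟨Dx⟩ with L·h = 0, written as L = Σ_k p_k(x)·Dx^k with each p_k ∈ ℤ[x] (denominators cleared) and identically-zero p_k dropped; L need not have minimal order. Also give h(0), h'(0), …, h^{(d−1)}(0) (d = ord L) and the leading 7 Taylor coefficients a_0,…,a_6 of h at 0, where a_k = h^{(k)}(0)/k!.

L = -2 + (1 + 2·x + x^2)·Dx  (order 1).
h: a_k = 2, 4, 0, -4/3, 4/3, -4/5, 8/45, …
ICs: h(0) = 2.

f: a_k = 2, 4, 4, 8/3, 4/3, 8/15, 8/45, …
f∘r: x↦r, Dx↦Dx/r' in L_f ⇒ L₀.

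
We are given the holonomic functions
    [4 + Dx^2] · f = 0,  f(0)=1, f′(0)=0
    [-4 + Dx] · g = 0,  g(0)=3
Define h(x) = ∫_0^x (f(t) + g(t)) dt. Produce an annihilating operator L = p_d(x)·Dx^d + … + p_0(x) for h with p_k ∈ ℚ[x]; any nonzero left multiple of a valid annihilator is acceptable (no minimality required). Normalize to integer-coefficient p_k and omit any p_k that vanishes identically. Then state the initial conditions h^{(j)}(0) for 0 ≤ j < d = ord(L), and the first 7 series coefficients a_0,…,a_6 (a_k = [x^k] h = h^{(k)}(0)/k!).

L = -16·Dx + 4·Dx^2 - 4·Dx^3 + Dx^4  (order 4).
h: a_k = 0, 4, 6, 22/3, 8, 98/15, 64/15, …
ICs: h(0) = 0, h′(0) = 4, h′′(0) = 12, h′′′(0) = 44.

f: a_k = 1, 0, -2, 0, 2/3, 0, -4/45, …
g: a_k = 3, 12, 24, 32, 32, 128/5, 256/15, …
h₀=f+g: left-lcm gives L₀, ord ≤ 3.
Integrate: L := L₀·Dx.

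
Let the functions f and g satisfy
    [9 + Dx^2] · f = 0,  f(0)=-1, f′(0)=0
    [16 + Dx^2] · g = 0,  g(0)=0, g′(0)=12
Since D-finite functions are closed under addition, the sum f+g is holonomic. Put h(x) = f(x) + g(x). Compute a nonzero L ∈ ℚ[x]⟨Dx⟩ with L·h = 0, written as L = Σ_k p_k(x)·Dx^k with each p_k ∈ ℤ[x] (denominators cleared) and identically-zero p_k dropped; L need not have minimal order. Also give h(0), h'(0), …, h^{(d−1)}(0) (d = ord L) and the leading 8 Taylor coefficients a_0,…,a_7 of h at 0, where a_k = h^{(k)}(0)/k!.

L = 144 + 25·Dx^2 + Dx^4  (order 4).
h: a_k = -1, 12, 9/2, -32, -27/8, 128/5, 81/80, -1024/105, …
ICs: h(0) = -1, h′(0) = 12, h′′(0) = 9, h′′′(0) = -192.

f: a_k = -1, 0, 9/2, 0, -27/8, 0, 81/80, 0, …
g: a_k = 0, 12, 0, -32, 0, 128/5, 0, -1024/105, …
h₀=f+g: left-lcm gives L₀, ord ≤ 4.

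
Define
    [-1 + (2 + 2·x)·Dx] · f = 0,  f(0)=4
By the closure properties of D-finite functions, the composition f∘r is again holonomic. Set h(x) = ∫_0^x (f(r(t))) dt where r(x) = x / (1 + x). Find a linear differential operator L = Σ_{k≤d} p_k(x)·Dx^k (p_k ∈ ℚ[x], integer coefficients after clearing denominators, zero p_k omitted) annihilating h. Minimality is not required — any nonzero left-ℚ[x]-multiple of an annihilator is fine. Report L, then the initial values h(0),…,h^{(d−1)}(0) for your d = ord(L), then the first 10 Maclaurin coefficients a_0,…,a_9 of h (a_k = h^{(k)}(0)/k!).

L = -Dx + (2 + 6·x + 4·x^2)·Dx^2  (order 2).
h: a_k = 0, 4, 1, -5/6, 13/16, -141/160, 133/128, -2353/1792, 7205/4096, -182461/73728, …
ICs: h(0) = 0, h′(0) = 4.

f: a_k = 4, 2, -1/2, 1/4, -5/32, 7/64, -21/256, 33/512, -429/8192, 715/16384, …
f∘r: x↦r, Dx↦Dx/r' in L_f ⇒ L₀.
Integrate: L := L₀·Dx.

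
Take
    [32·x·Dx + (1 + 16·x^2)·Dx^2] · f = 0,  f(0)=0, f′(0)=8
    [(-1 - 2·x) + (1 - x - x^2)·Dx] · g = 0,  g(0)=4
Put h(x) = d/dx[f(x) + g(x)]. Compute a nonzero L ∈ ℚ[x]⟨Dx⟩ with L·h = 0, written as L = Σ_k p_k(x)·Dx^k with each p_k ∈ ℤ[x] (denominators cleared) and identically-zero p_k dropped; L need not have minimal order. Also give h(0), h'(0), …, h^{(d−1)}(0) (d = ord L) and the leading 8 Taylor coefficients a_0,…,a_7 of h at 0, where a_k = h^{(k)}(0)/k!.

f: a_k = 0, 8, 0, -128/3, 0, 2048/5, 0, -32768/7, …
g: a_k = 4, 4, 8, 12, 20, 32, 52, 84, …
Sum ⇒ L₀ = lclm(L_f,L_g) in ℚ(x)⟨Dx⟩.
h=h₀': d/dx-closure on L₀ ⇒ L.
L = (64 - 256·x - 3904·x^2 - 6912·x^3 - 9696·x^4 - 1536·x^6) + (-25 - 24·x + 542·x^2 - 780·x^3 - 6800·x^4 - 6560·x^5 - 768·x^6 - 1536·x^7)·Dx + (2 + 17·x + 62·x^2 + 202·x^3 + 445·x^4 - 1136·x^5 - 576·x^6 - 256·x^7 - 256·x^8)·Dx^2  (order 2).
h: a_k = 12, 16, -92, 80, 2208, 312, -32180, 1088, …
ICs: h(0) = 12, h′(0) = 16.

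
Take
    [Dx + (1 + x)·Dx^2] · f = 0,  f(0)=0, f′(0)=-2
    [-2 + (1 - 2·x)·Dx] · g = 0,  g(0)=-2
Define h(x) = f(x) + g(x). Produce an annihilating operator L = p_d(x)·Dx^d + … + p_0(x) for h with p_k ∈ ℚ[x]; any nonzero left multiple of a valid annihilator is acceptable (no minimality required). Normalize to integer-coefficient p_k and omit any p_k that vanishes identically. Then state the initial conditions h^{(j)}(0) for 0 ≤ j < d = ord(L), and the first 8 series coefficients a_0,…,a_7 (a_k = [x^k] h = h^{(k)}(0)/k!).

f: a_k = 0, -2, 1, -2/3, 1/2, -2/5, 1/3, -2/7, …
g: a_k = -2, -4, -8, -16, -32, -64, -128, -256, …
h₀=f+g: left-lcm gives L₀, ord ≤ 3.
L = (-32 - 8·x)·Dx + (-22 - 56·x - 16·x^2)·Dx^2 + (5 - 3·x - 12·x^2 - 4·x^3)·Dx^3  (order 3).
h: a_k = -2, -6, -7, -50/3, -63/2, -322/5, -383/3, -1794/7, …
ICs: h(0) = -2, h′(0) = -6, h′′(0) = -14.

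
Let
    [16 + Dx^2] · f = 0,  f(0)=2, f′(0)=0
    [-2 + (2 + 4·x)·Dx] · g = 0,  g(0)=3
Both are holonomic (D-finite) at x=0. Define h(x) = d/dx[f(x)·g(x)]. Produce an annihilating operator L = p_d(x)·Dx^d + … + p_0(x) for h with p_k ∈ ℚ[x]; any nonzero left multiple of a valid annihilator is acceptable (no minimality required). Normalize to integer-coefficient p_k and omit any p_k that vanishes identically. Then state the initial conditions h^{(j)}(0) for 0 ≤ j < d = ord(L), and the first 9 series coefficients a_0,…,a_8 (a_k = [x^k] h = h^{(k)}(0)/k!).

L = (413 + 2688·x + 6784·x^2 + 8192·x^3 + 4096·x^4) + (-26 - 180·x - 384·x^2 - 256·x^3)·Dx + (19 + 140·x + 396·x^2 + 512·x^3 + 256·x^4)·Dx^2  (order 2).
h: a_k = 6, -102, -135, 337, 905/4, -5281/20, -26677/120, 199649/840, -338661/2240, …
ICs: h(0) = 6, h′(0) = -102.

f: a_k = 2, 0, -16, 0, 64/3, 0, -512/45, 0, 1024/315, …
g: a_k = 3, 3, -3/2, 3/2, -15/8, 21/8, -63/16, 99/16, -1287/128, …
L₀ := L_f ⊗_s L_g (sym. prod.), ord ≤ 2.
h₀' ⇒ L via d/dx closure of L₀.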